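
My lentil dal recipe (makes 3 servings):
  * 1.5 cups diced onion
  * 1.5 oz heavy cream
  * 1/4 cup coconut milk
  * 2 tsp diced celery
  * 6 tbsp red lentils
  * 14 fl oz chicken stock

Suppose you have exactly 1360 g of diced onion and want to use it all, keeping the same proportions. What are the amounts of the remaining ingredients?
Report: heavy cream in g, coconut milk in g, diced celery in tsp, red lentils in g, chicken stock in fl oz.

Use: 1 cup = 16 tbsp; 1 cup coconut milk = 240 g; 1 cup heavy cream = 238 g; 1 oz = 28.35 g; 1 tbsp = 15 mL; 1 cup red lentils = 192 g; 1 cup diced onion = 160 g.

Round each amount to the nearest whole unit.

The original recipe has 240 g of diced onion, so the scaling factor is 1360 ÷ 240 = 17/3.
heavy cream: 1.5 oz × 17/3 × 28.35 g/oz ≈ 241 g
coconut milk: 0.25 cup × 17/3 × 240 g/cup = 340 g
diced celery: 2 tsp × 17/3 ≈ 11 tsp
red lentils: 6 tbsp × 17/3 ÷ 16 tbsp/cup × 192 g/cup = 408 g
chicken stock: 14 fl oz × 17/3 ≈ 79 fl oz

heavy cream: 241 g; coconut milk: 340 g; diced celery: 11 tsp; red lentils: 408 g; chicken stock: 79 fl oz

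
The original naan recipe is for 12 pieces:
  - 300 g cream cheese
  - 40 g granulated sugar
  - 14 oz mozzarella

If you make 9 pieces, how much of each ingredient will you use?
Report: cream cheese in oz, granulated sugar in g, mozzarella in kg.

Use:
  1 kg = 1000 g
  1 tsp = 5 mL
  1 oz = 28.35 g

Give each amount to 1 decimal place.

cream cheese: 7.9 oz; granulated sugar: 30.0 g; mozzarella: 0.3 kg

Scaling factor: 9/12 = 3/4 = 0.75.
cream cheese: 300 g × 3/4 ÷ 28.35 g/oz ≈ 7.9 oz
granulated sugar: 40 g × 3/4 = 30.0 g
mozzarella: 14 oz × 3/4 × 28.35 g/oz ÷ 1000 g/kg ≈ 0.3 kg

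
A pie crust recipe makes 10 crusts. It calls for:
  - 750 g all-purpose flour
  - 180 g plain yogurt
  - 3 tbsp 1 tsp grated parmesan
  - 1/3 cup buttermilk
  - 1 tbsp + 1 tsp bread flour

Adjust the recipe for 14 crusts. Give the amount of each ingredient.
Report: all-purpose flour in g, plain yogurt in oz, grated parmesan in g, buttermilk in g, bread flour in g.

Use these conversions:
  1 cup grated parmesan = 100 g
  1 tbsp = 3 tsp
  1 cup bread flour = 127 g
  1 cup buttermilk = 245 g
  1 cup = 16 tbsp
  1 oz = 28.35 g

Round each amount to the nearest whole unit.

all-purpose flour: 1050 g; plain yogurt: 9 oz; grated parmesan: 29 g; buttermilk: 114 g; bread flour: 15 g

Scaling factor: 14/10 = 7/5 = 1.4.
all-purpose flour: 750 g × 7/5 = 1050 g
plain yogurt: 180 g × 7/5 ÷ 28.35 g/oz ≈ 9 oz
grated parmesan: (3 tbsp + 1 tsp = 10/3 tbsp) × 7/5 ÷ 16 tbsp/cup × 100 g/cup ≈ 29 g
buttermilk: 1/3 cup × 7/5 × 245 g/cup ≈ 114 g
bread flour: (1 tbsp + 1 tsp = 4/3 tbsp) × 7/5 ÷ 16 tbsp/cup × 127 g/cup ≈ 15 g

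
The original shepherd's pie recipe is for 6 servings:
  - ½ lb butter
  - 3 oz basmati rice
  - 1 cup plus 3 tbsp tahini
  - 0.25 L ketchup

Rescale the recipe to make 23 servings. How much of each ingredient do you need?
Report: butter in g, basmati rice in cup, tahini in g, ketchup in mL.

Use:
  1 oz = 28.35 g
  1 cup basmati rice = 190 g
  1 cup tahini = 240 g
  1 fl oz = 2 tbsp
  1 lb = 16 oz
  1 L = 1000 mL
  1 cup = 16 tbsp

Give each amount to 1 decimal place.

butter: 869.4 g; basmati rice: 1.7 cup; tahini: 1092.5 g; ketchup: 958.3 mL

Scaling factor: 23/6.
butter: 0.5 lb × 23/6 × 16 oz/lb × 28.35 g/oz = 869.4 g
basmati rice: 3 oz × 23/6 × 28.35 g/oz ÷ 190 g/cup ≈ 1.7 cup
tahini: (1 cup + 3 tbsp = 1.1875 cup) × 23/6 × 240 g/cup = 1092.5 g
ketchup: 0.25 L × 23/6 × 1000 mL/L ≈ 958.3 mL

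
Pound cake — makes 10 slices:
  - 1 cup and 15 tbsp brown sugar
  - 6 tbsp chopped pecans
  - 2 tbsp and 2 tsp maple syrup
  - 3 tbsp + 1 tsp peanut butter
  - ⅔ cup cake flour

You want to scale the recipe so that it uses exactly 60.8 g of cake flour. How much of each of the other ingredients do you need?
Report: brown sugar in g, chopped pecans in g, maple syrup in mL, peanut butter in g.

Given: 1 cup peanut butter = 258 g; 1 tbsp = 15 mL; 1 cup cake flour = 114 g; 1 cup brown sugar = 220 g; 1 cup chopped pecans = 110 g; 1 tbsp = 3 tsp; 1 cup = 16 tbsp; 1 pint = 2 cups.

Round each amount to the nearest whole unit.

brown sugar: 341 g; chopped pecans: 33 g; maple syrup: 32 mL; peanut butter: 43 g

The original recipe has 76 g of cake flour, so the scaling factor is 60.8 ÷ 76 = 4/5 = 0.8.
brown sugar: (1 cup + 15 tbsp = 1.9375 cup) × 4/5 × 220 g/cup = 341 g
chopped pecans: 6 tbsp × 4/5 ÷ 16 tbsp/cup × 110 g/cup = 33 g
maple syrup: (2 tbsp + 2 tsp = 8/3 tbsp) × 4/5 × 15 mL/tbsp = 32 mL
peanut butter: (3 tbsp + 1 tsp = 10/3 tbsp) × 4/5 ÷ 16 tbsp/cup × 258 g/cup = 43 g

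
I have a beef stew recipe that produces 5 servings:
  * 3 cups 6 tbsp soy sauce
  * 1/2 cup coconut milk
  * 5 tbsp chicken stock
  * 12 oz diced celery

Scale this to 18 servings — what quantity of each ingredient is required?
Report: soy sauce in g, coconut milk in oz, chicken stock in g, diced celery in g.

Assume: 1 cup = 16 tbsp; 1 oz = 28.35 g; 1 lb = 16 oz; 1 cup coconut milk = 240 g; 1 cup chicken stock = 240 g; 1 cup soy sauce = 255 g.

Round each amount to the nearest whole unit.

Scaling factor: 18/5 = 3.6.
soy sauce: (3 cup + 6 tbsp = 3.375 cup) × 18/5 × 255 g/cup ≈ 3098 g
coconut milk: 0.5 cup × 18/5 × 240 g/cup ÷ 28.35 g/oz ≈ 15 oz
chicken stock: 5 tbsp × 18/5 ÷ 16 tbsp/cup × 240 g/cup = 270 g
diced celery: 12 oz × 18/5 × 28.35 g/oz ≈ 1225 g

soy sauce: 3098 g; coconut milk: 15 oz; chicken stock: 270 g; diced celery: 1225 g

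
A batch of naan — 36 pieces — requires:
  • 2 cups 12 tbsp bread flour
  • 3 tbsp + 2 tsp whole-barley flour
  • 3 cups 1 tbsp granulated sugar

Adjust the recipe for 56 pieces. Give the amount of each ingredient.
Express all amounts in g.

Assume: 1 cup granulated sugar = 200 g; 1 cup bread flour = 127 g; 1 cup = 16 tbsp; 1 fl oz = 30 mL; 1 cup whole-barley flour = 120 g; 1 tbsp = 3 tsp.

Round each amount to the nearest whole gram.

bread flour: 543 g; whole-barley flour: 43 g; granulated sugar: 953 g

Scaling factor: 56/36 = 14/9.
bread flour: (2 cup + 12 tbsp = 2.75 cup) × 14/9 × 127 g/cup ≈ 543 g
whole-barley flour: (3 tbsp + 2 tsp = 11/3 tbsp) × 14/9 ÷ 16 tbsp/cup × 120 g/cup ≈ 43 g
granulated sugar: (3 cup + 1 tbsp = 3.0625 cup) × 14/9 × 200 g/cup ≈ 953 g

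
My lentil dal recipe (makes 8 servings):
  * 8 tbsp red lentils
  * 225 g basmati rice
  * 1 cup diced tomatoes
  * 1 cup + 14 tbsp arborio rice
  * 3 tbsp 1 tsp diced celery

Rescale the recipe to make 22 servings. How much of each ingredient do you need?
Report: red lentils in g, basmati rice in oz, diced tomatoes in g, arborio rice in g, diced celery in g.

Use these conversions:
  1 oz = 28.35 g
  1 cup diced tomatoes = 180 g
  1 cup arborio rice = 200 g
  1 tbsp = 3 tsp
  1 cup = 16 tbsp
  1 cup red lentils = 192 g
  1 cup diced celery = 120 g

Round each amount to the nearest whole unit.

red lentils: 264 g; basmati rice: 22 oz; diced tomatoes: 495 g; arborio rice: 1031 g; diced celery: 69 g

Scaling factor: 22/8 = 11/4 = 2.75.
red lentils: 8 tbsp × 11/4 ÷ 16 tbsp/cup × 192 g/cup = 264 g
basmati rice: 225 g × 11/4 ÷ 28.35 g/oz ≈ 22 oz
diced tomatoes: 1 cup × 11/4 × 180 g/cup = 495 g
arborio rice: (1 cup + 14 tbsp = 1.875 cup) × 11/4 × 200 g/cup ≈ 1031 g
diced celery: (3 tbsp + 1 tsp = 10/3 tbsp) × 11/4 ÷ 16 tbsp/cup × 120 g/cup ≈ 69 g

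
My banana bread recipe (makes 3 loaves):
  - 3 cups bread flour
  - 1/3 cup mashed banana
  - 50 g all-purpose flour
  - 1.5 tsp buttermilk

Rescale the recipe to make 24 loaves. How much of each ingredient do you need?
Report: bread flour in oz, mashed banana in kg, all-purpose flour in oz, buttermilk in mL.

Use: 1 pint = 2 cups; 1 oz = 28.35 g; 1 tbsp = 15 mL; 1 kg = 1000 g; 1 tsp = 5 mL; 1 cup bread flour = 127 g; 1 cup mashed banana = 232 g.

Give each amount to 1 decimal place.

Scaling factor: 24/3 = 8.
bread flour: 3 cup × 8 × 127 g/cup ÷ 28.35 g/oz ≈ 107.5 oz
mashed banana: 1/3 cup × 8 × 232 g/cup ÷ 1000 g/kg ≈ 0.6 kg
all-purpose flour: 50 g × 8 ÷ 28.35 g/oz ≈ 14.1 oz
buttermilk: 1.5 tsp × 8 × 5 mL/tsp = 60.0 mL

bread flour: 107.5 oz; mashed banana: 0.6 kg; all-purpose flour: 14.1 oz; buttermilk: 60.0 mL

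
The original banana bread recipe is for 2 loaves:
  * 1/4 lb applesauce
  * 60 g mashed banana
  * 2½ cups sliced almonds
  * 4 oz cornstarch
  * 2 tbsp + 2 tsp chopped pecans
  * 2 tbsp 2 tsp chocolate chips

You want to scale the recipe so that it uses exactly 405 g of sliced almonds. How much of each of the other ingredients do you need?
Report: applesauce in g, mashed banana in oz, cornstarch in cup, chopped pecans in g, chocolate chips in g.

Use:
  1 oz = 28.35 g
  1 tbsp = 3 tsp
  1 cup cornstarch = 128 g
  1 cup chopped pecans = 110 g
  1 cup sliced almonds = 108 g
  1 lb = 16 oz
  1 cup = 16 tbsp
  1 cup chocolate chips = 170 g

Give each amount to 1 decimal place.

The original recipe has 270 g of sliced almonds, so the scaling factor is 405 ÷ 270 = 3/2 = 1.5.
applesauce: 0.25 lb × 3/2 × 16 oz/lb × 28.35 g/oz = 170.1 g
mashed banana: 60 g × 3/2 ÷ 28.35 g/oz ≈ 3.2 oz
cornstarch: 4 oz × 3/2 × 28.35 g/oz ÷ 128 g/cup ≈ 1.3 cup
chopped pecans: (2 tbsp + 2 tsp = 8/3 tbsp) × 3/2 ÷ 16 tbsp/cup × 110 g/cup = 27.5 g
chocolate chips: (2 tbsp + 2 tsp = 8/3 tbsp) × 3/2 ÷ 16 tbsp/cup × 170 g/cup = 42.5 g

applesauce: 170.1 g; mashed banana: 3.2 oz; cornstarch: 1.3 cup; chopped pecans: 27.5 g; chocolate chips: 42.5 g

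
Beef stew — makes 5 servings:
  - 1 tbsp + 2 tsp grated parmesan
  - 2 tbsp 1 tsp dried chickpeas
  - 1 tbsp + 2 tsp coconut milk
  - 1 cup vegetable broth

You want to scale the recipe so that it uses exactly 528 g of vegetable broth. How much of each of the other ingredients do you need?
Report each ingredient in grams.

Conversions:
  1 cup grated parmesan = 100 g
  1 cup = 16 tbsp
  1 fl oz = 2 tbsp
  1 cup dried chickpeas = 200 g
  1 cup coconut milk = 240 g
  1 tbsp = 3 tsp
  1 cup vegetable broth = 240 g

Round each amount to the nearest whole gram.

grated parmesan: 23 g; dried chickpeas: 64 g; coconut milk: 55 g

The original recipe has 240 g of vegetable broth, so the scaling factor is 528 ÷ 240 = 11/5 = 2.2.
grated parmesan: (1 tbsp + 2 tsp = 5/3 tbsp) × 11/5 ÷ 16 tbsp/cup × 100 g/cup ≈ 23 g
dried chickpeas: (2 tbsp + 1 tsp = 7/3 tbsp) × 11/5 ÷ 16 tbsp/cup × 200 g/cup ≈ 64 g
coconut milk: (1 tbsp + 2 tsp = 5/3 tbsp) × 11/5 ÷ 16 tbsp/cup × 240 g/cup = 55 g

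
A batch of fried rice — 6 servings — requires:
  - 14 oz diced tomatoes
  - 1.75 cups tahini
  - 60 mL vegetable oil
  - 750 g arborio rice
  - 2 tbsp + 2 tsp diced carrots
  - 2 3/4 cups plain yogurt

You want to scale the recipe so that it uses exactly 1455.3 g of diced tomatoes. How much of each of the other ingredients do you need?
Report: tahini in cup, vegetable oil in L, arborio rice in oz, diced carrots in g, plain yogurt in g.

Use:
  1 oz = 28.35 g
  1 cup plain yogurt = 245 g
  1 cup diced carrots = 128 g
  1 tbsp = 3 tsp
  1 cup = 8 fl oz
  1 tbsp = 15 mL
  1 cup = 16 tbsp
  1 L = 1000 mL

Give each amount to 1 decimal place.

The original recipe has 396.9 g of diced tomatoes, so the scaling factor is 1455.3 ÷ 396.9 = 11/3.
tahini: 1.75 cup × 11/3 ≈ 6.4 cup
vegetable oil: 60 mL × 11/3 ÷ 1000 mL/L ≈ 0.2 L
arborio rice: 750 g × 11/3 ÷ 28.35 g/oz ≈ 97.0 oz
diced carrots: (2 tbsp + 2 tsp = 8/3 tbsp) × 11/3 ÷ 16 tbsp/cup × 128 g/cup ≈ 78.2 g
plain yogurt: 2.75 cup × 11/3 × 245 g/cup ≈ 2470.4 g

tahini: 6.4 cup; vegetable oil: 0.2 L; arborio rice: 97.0 oz; diced carrots: 78.2 g; plain yogurt: 2470.4 g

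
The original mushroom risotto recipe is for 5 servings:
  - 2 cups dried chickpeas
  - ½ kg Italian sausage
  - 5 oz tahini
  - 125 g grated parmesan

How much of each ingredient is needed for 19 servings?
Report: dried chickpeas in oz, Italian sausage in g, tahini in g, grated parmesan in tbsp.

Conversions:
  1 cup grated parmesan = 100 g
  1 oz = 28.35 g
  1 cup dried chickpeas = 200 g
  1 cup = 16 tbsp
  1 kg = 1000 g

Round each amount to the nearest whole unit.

dried chickpeas: 54 oz; Italian sausage: 1900 g; tahini: 539 g; grated parmesan: 76 tbsp

Scaling factor: 19/5 = 3.8.
dried chickpeas: 2 cup × 19/5 × 200 g/cup ÷ 28.35 g/oz ≈ 54 oz
Italian sausage: 0.5 kg × 19/5 × 1000 g/kg = 1900 g
tahini: 5 oz × 19/5 × 28.35 g/oz ≈ 539 g
grated parmesan: 125 g × 19/5 ÷ 100 g/cup × 16 tbsp/cup = 76 tbsp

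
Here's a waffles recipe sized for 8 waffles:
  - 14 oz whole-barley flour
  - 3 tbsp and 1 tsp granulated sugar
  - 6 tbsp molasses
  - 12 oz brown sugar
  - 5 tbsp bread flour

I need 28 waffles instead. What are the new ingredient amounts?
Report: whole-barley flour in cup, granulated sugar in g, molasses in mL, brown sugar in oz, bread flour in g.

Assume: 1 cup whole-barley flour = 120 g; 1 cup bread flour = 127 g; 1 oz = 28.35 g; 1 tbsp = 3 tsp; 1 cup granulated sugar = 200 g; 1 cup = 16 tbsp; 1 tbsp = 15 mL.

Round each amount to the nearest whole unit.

Scaling factor: 28/8 = 7/2 = 3.5.
whole-barley flour: 14 oz × 7/2 × 28.35 g/oz ÷ 120 g/cup ≈ 12 cup
granulated sugar: (3 tbsp + 1 tsp = 10/3 tbsp) × 7/2 ÷ 16 tbsp/cup × 200 g/cup ≈ 146 g
molasses: 6 tbsp × 7/2 × 15 mL/tbsp = 315 mL
brown sugar: 12 oz × 7/2 = 42 oz
bread flour: 5 tbsp × 7/2 ÷ 16 tbsp/cup × 127 g/cup ≈ 139 g

whole-barley flour: 12 cup; granulated sugar: 146 g; molasses: 315 mL; brown sugar: 42 oz; bread flour: 139 g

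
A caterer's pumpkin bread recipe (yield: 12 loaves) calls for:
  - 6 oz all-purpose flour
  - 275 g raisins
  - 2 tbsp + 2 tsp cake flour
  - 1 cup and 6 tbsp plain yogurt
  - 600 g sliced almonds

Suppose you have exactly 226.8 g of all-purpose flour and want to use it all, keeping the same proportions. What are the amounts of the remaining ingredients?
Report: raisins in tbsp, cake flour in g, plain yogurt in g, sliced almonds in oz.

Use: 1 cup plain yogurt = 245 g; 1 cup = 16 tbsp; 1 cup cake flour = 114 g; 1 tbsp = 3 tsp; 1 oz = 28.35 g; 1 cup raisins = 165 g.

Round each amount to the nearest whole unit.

raisins: 36 tbsp; cake flour: 25 g; plain yogurt: 449 g; sliced almonds: 28 oz

The original recipe has 170.1 g of all-purpose flour, so the scaling factor is 226.8 ÷ 170.1 = 4/3.
raisins: 275 g × 4/3 ÷ 165 g/cup × 16 tbsp/cup ≈ 36 tbsp
cake flour: (2 tbsp + 2 tsp = 8/3 tbsp) × 4/3 ÷ 16 tbsp/cup × 114 g/cup ≈ 25 g
plain yogurt: (1 cup + 6 tbsp = 1.375 cup) × 4/3 × 245 g/cup ≈ 449 g
sliced almonds: 600 g × 4/3 ÷ 28.35 g/oz ≈ 28 oz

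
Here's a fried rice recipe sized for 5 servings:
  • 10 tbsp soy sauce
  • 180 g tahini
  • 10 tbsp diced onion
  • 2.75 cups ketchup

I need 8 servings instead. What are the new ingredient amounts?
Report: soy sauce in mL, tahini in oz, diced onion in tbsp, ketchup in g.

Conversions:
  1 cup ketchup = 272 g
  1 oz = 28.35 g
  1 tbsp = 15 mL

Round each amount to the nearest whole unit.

Scaling factor: 8/5 = 1.6.
soy sauce: 10 tbsp × 8/5 × 15 mL/tbsp = 240 mL
tahini: 180 g × 8/5 ÷ 28.35 g/oz ≈ 10 oz
diced onion: 10 tbsp × 8/5 = 16 tbsp
ketchup: 2.75 cup × 8/5 × 272 g/cup ≈ 1197 g

soy sauce: 240 mL; tahini: 10 oz; diced onion: 16 tbsp; ketchup: 1197 g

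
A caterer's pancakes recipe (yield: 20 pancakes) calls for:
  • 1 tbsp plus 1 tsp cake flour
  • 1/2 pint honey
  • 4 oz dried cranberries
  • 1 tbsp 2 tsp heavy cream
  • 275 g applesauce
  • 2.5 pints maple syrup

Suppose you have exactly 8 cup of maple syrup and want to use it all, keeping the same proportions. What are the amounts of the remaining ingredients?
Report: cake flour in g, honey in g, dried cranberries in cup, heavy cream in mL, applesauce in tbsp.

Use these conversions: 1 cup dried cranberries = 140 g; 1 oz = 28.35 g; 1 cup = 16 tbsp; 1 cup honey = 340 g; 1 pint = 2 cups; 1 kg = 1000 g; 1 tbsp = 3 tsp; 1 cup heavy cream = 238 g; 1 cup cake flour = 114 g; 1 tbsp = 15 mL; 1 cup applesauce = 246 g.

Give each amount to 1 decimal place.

The original recipe has 5 cup of maple syrup, so the scaling factor is 8 ÷ 5 = 8/5 = 1.6.
cake flour: (1 tbsp + 1 tsp = 4/3 tbsp) × 8/5 ÷ 16 tbsp/cup × 114 g/cup = 15.2 g
honey: 0.5 pint × 8/5 × 2 cup/pint × 340 g/cup = 544.0 g
dried cranberries: 4 oz × 8/5 × 28.35 g/oz ÷ 140 g/cup ≈ 1.3 cup
heavy cream: (1 tbsp + 2 tsp = 5/3 tbsp) × 8/5 × 15 mL/tbsp = 40.0 mL
applesauce: 275 g × 8/5 ÷ 246 g/cup × 16 tbsp/cup ≈ 28.6 tbsp

cake flour: 15.2 g; honey: 544.0 g; dried cranberries: 1.3 cup; heavy cream: 40.0 mL; applesauce: 28.6 tbsp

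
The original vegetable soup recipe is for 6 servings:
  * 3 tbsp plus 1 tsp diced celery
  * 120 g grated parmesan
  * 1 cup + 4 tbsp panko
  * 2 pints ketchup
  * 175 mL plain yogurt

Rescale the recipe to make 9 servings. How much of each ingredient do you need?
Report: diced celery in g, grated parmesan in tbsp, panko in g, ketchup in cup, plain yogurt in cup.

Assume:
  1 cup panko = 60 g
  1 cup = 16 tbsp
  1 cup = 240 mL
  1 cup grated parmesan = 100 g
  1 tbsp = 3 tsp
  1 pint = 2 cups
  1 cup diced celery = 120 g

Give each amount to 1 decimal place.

diced celery: 37.5 g; grated parmesan: 28.8 tbsp; panko: 112.5 g; ketchup: 6.0 cup; plain yogurt: 1.1 cup

Scaling factor: 9/6 = 3/2 = 1.5.
diced celery: (3 tbsp + 1 tsp = 10/3 tbsp) × 3/2 ÷ 16 tbsp/cup × 120 g/cup = 37.5 g
grated parmesan: 120 g × 3/2 ÷ 100 g/cup × 16 tbsp/cup = 28.8 tbsp
panko: (1 cup + 4 tbsp = 1.25 cup) × 3/2 × 60 g/cup = 112.5 g
ketchup: 2 pint × 3/2 × 2 cup/pint = 6.0 cup
plain yogurt: 175 mL × 3/2 ÷ 240 mL/cup ≈ 1.1 cup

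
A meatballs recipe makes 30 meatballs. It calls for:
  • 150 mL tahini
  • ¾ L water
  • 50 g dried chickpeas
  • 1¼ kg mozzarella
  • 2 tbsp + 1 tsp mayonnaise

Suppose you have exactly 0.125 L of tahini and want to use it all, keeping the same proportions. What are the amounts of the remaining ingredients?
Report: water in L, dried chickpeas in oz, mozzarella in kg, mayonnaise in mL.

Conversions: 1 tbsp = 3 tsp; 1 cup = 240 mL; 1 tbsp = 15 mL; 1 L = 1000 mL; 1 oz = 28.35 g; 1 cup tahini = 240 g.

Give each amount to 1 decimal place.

water: 0.6 L; dried chickpeas: 1.5 oz; mozzarella: 1.0 kg; mayonnaise: 29.2 mL

The original recipe has 0.15 L of tahini, so the scaling factor is 0.125 ÷ 0.15 = 5/6.
water: 0.75 L × 5/6 ≈ 0.6 L
dried chickpeas: 50 g × 5/6 ÷ 28.35 g/oz ≈ 1.5 oz
mozzarella: 1.25 kg × 5/6 ≈ 1.0 kg
mayonnaise: (2 tbsp + 1 tsp = 7/3 tbsp) × 5/6 × 15 mL/tbsp ≈ 29.2 mL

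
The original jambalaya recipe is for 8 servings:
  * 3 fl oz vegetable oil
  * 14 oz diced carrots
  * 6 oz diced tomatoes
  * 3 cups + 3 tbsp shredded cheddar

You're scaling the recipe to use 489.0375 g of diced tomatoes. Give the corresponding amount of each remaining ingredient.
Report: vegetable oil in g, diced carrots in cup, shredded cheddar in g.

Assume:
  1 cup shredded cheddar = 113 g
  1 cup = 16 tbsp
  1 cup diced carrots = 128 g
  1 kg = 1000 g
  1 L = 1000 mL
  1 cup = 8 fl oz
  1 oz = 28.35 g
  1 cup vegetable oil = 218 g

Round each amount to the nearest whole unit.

vegetable oil: 235 g; diced carrots: 9 cup; shredded cheddar: 1036 g

The original recipe has 170.1 g of diced tomatoes, so the scaling factor is 489.0375 ÷ 170.1 = 23/8 = 2.875.
vegetable oil: 3 fl oz × 23/8 ÷ 8 fl oz/cup × 218 g/cup ≈ 235 g
diced carrots: 14 oz × 23/8 × 28.35 g/oz ÷ 128 g/cup ≈ 9 cup
shredded cheddar: (3 cup + 3 tbsp = 3.1875 cup) × 23/8 × 113 g/cup ≈ 1036 g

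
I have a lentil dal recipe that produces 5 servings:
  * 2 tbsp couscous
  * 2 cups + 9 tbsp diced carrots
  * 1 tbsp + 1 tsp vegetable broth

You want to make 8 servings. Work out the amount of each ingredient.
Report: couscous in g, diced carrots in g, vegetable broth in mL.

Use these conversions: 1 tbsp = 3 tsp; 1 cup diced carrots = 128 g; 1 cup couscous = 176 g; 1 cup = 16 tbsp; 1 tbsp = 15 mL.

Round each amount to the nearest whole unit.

Scaling factor: 8/5 = 1.6.
couscous: 2 tbsp × 8/5 ÷ 16 tbsp/cup × 176 g/cup ≈ 35 g
diced carrots: (2 cup + 9 tbsp = 2.5625 cup) × 8/5 × 128 g/cup ≈ 525 g
vegetable broth: (1 tbsp + 1 tsp = 4/3 tbsp) × 8/5 × 15 mL/tbsp = 32 mL

couscous: 35 g; diced carrots: 525 g; vegetable broth: 32 mL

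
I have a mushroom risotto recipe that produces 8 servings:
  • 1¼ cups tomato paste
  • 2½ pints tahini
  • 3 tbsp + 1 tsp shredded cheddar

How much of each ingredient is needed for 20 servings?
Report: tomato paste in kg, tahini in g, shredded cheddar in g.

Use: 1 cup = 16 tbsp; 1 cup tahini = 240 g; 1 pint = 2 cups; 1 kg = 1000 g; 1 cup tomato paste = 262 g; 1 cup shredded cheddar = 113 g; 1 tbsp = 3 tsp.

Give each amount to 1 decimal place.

tomato paste: 0.8 kg; tahini: 3000.0 g; shredded cheddar: 58.9 g

Scaling factor: 20/8 = 5/2 = 2.5.
tomato paste: 1.25 cup × 5/2 × 262 g/cup ÷ 1000 g/kg ≈ 0.8 kg
tahini: 2.5 pint × 5/2 × 2 cup/pint × 240 g/cup = 3000.0 g
shredded cheddar: (3 tbsp + 1 tsp = 10/3 tbsp) × 5/2 ÷ 16 tbsp/cup × 113 g/cup ≈ 58.9 g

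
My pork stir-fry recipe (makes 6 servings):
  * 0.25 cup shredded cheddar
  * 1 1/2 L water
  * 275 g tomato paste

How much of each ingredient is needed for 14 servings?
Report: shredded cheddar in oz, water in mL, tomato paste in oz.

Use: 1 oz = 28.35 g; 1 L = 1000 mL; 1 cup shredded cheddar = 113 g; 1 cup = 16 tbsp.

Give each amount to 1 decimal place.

shredded cheddar: 2.3 oz; water: 3500.0 mL; tomato paste: 22.6 oz

Scaling factor: 14/6 = 7/3.
shredded cheddar: 0.25 cup × 7/3 × 113 g/cup ÷ 28.35 g/oz ≈ 2.3 oz
water: 1.5 L × 7/3 × 1000 mL/L = 3500.0 mL
tomato paste: 275 g × 7/3 ÷ 28.35 g/oz ≈ 22.6 oz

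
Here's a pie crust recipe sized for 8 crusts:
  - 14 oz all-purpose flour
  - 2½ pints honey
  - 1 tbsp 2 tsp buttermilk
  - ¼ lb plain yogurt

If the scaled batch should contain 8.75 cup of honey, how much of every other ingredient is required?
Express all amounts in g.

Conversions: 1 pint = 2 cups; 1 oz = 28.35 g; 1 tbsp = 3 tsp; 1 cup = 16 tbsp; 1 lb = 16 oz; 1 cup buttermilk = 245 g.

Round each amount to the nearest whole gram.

all-purpose flour: 695 g; buttermilk: 45 g; plain yogurt: 198 g

The original recipe has 5 cup of honey, so the scaling factor is 8.75 ÷ 5 = 7/4 = 1.75.
all-purpose flour: 14 oz × 7/4 × 28.35 g/oz ≈ 695 g
buttermilk: (1 tbsp + 2 tsp = 5/3 tbsp) × 7/4 ÷ 16 tbsp/cup × 245 g/cup ≈ 45 g
plain yogurt: 0.25 lb × 7/4 × 16 oz/lb × 28.35 g/oz ≈ 198 g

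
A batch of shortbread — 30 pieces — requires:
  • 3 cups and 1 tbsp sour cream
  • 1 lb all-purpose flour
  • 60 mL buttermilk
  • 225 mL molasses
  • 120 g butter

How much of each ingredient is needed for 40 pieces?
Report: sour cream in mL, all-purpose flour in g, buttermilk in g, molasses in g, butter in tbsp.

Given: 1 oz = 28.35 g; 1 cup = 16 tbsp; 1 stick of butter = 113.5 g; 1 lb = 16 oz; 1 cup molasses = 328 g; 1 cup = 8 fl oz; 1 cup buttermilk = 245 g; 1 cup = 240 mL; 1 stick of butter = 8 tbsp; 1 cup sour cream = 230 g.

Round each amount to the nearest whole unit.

sour cream: 980 mL; all-purpose flour: 605 g; buttermilk: 82 g; molasses: 410 g; butter: 11 tbsp

Scaling factor: 40/30 = 4/3.
sour cream: (3 cup + 1 tbsp = 3.0625 cup) × 4/3 × 240 mL/cup = 980 mL
all-purpose flour: 1 lb × 4/3 × 16 oz/lb × 28.35 g/oz ≈ 605 g
buttermilk: 60 mL × 4/3 ÷ 240 mL/cup × 245 g/cup ≈ 82 g
molasses: 225 mL × 4/3 ÷ 240 mL/cup × 328 g/cup = 410 g
butter: 120 g × 4/3 ÷ 113.5 g/stick × 8 tbsp/stick ≈ 11 tbsp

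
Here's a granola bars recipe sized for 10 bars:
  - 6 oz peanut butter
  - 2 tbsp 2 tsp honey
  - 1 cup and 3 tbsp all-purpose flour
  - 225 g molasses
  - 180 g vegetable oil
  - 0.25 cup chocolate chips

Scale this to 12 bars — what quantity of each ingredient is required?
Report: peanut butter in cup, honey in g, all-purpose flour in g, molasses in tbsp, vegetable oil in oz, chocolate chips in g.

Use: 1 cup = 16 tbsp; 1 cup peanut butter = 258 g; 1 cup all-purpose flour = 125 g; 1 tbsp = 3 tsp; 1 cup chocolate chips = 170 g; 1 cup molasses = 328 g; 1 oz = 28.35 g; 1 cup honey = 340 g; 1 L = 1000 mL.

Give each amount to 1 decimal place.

peanut butter: 0.8 cup; honey: 68.0 g; all-purpose flour: 178.1 g; molasses: 13.2 tbsp; vegetable oil: 7.6 oz; chocolate chips: 51.0 g

Scaling factor: 12/10 = 6/5 = 1.2.
peanut butter: 6 oz × 6/5 × 28.35 g/oz ÷ 258 g/cup ≈ 0.8 cup
honey: (2 tbsp + 2 tsp = 8/3 tbsp) × 6/5 ÷ 16 tbsp/cup × 340 g/cup = 68.0 g
all-purpose flour: (1 cup + 3 tbsp = 1.1875 cup) × 6/5 × 125 g/cup ≈ 178.1 g
molasses: 225 g × 6/5 ÷ 328 g/cup × 16 tbsp/cup ≈ 13.2 tbsp
vegetable oil: 180 g × 6/5 ÷ 28.35 g/oz ≈ 7.6 oz
chocolate chips: 0.25 cup × 6/5 × 170 g/cup = 51.0 g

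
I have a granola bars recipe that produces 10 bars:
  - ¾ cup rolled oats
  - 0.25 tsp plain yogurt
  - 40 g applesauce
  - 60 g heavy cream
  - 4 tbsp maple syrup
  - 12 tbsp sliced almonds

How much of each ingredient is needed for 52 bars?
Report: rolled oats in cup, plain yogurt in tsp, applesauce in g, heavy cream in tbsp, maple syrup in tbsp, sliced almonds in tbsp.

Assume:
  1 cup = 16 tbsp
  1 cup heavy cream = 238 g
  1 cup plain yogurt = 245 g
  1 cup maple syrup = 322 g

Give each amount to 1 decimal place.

rolled oats: 3.9 cup; plain yogurt: 1.3 tsp; applesauce: 208.0 g; heavy cream: 21.0 tbsp; maple syrup: 20.8 tbsp; sliced almonds: 62.4 tbsp

Scaling factor: 52/10 = 26/5 = 5.2.
rolled oats: 0.75 cup × 26/5 = 3.9 cup
plain yogurt: 0.25 tsp × 26/5 = 1.3 tsp
applesauce: 40 g × 26/5 = 208.0 g
heavy cream: 60 g × 26/5 ÷ 238 g/cup × 16 tbsp/cup ≈ 21.0 tbsp
maple syrup: 4 tbsp × 26/5 = 20.8 tbsp
sliced almonds: 12 tbsp × 26/5 = 62.4 tbsp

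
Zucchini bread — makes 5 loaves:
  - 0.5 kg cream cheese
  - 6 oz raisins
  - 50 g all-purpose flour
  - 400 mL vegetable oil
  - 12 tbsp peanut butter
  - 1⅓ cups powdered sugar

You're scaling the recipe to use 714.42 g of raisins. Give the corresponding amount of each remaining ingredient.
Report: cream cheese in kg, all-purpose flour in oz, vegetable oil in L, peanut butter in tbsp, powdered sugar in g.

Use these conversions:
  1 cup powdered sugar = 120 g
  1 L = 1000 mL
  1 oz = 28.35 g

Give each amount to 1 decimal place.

cream cheese: 2.1 kg; all-purpose flour: 7.4 oz; vegetable oil: 1.7 L; peanut butter: 50.4 tbsp; powdered sugar: 672.0 g

The original recipe has 170.1 g of raisins, so the scaling factor is 714.42 ÷ 170.1 = 21/5 = 4.2.
cream cheese: 0.5 kg × 21/5 = 2.1 kg
all-purpose flour: 50 g × 21/5 ÷ 28.35 g/oz ≈ 7.4 oz
vegetable oil: 400 mL × 21/5 ÷ 1000 mL/L ≈ 1.7 L
peanut butter: 12 tbsp × 21/5 = 50.4 tbsp
powdered sugar: 4/3 cup × 21/5 × 120 g/cup = 672.0 g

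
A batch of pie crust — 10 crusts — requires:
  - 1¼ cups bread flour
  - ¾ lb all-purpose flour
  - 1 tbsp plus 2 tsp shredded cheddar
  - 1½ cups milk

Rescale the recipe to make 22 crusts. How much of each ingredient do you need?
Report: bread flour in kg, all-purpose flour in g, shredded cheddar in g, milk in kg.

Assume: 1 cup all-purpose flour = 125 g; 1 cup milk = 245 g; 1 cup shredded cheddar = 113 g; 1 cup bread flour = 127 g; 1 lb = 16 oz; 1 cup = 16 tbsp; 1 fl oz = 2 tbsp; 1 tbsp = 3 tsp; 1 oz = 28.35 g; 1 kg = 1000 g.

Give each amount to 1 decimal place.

Scaling factor: 22/10 = 11/5 = 2.2.
bread flour: 1.25 cup × 11/5 × 127 g/cup ÷ 1000 g/kg ≈ 0.3 kg
all-purpose flour: 0.75 lb × 11/5 × 16 oz/lb × 28.35 g/oz ≈ 748.4 g
shredded cheddar: (1 tbsp + 2 tsp = 5/3 tbsp) × 11/5 ÷ 16 tbsp/cup × 113 g/cup ≈ 25.9 g
milk: 1.5 cup × 11/5 × 245 g/cup ÷ 1000 g/kg ≈ 0.8 kg

bread flour: 0.3 kg; all-purpose flour: 748.4 g; shredded cheddar: 25.9 g; milk: 0.8 kg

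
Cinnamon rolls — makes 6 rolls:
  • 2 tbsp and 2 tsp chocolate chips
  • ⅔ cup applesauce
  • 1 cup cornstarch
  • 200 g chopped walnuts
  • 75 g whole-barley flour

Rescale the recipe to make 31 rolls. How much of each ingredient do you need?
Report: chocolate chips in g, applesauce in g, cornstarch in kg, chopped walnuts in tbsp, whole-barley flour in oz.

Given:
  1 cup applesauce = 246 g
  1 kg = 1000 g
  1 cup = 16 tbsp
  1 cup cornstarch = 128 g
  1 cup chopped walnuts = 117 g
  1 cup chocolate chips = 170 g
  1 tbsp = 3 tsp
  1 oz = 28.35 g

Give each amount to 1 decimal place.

Scaling factor: 31/6.
chocolate chips: (2 tbsp + 2 tsp = 8/3 tbsp) × 31/6 ÷ 16 tbsp/cup × 170 g/cup ≈ 146.4 g
applesauce: 2/3 cup × 31/6 × 246 g/cup ≈ 847.3 g
cornstarch: 1 cup × 31/6 × 128 g/cup ÷ 1000 g/kg ≈ 0.7 kg
chopped walnuts: 200 g × 31/6 ÷ 117 g/cup × 16 tbsp/cup ≈ 141.3 tbsp
whole-barley flour: 75 g × 31/6 ÷ 28.35 g/oz ≈ 13.7 oz

chocolate chips: 146.4 g; applesauce: 847.3 g; cornstarch: 0.7 kg; chopped walnuts: 141.3 tbsp; whole-barley flour: 13.7 oz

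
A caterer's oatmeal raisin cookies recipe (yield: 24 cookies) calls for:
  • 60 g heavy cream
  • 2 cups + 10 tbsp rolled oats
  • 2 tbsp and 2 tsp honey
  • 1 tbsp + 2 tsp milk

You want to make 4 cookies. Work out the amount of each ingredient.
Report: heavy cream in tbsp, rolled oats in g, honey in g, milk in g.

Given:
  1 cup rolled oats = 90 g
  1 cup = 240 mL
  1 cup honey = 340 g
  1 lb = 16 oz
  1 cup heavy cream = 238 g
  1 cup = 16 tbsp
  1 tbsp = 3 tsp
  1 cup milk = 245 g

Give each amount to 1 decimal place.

heavy cream: 0.7 tbsp; rolled oats: 39.4 g; honey: 9.4 g; milk: 4.3 g

Scaling factor: 4/24 = 1/6.
heavy cream: 60 g × 1/6 ÷ 238 g/cup × 16 tbsp/cup ≈ 0.7 tbsp
rolled oats: (2 cup + 10 tbsp = 2.625 cup) × 1/6 × 90 g/cup ≈ 39.4 g
honey: (2 tbsp + 2 tsp = 8/3 tbsp) × 1/6 ÷ 16 tbsp/cup × 340 g/cup ≈ 9.4 g
milk: (1 tbsp + 2 tsp = 5/3 tbsp) × 1/6 ÷ 16 tbsp/cup × 245 g/cup ≈ 4.3 g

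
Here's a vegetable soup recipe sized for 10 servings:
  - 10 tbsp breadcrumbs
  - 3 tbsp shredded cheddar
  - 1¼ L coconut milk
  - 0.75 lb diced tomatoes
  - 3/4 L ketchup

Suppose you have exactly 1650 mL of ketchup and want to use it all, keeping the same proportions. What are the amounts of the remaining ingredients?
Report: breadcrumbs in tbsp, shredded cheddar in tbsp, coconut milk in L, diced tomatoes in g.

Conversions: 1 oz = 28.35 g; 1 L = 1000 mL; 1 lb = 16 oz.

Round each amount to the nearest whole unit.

The original recipe has 750 mL of ketchup, so the scaling factor is 1650 ÷ 750 = 11/5 = 2.2.
breadcrumbs: 10 tbsp × 11/5 = 22 tbsp
shredded cheddar: 3 tbsp × 11/5 ≈ 7 tbsp
coconut milk: 1.25 L × 11/5 ≈ 3 L
diced tomatoes: 0.75 lb × 11/5 × 16 oz/lb × 28.35 g/oz ≈ 748 g

breadcrumbs: 22 tbsp; shredded cheddar: 7 tbsp; coconut milk: 3 L; diced tomatoes: 748 g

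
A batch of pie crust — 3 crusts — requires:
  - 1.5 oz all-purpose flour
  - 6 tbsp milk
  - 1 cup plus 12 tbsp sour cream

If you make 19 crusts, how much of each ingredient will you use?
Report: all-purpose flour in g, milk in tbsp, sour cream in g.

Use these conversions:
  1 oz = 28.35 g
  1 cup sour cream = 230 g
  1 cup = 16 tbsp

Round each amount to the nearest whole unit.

all-purpose flour: 269 g; milk: 38 tbsp; sour cream: 2549 g

Scaling factor: 19/3.
all-purpose flour: 1.5 oz × 19/3 × 28.35 g/oz ≈ 269 g
milk: 6 tbsp × 19/3 = 38 tbsp
sour cream: (1 cup + 12 tbsp = 1.75 cup) × 19/3 × 230 g/cup ≈ 2549 g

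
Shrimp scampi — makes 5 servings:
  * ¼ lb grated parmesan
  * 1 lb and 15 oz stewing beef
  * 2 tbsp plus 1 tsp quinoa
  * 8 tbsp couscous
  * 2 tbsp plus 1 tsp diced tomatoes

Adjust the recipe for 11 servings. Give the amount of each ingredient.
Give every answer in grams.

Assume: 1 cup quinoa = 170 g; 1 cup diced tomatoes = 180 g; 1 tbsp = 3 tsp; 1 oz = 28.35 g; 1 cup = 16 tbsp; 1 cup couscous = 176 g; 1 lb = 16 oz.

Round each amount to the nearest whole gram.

grated parmesan: 249 g; stewing beef: 1933 g; quinoa: 55 g; couscous: 194 g; diced tomatoes: 58 g

Scaling factor: 11/5 = 2.2.
grated parmesan: 0.25 lb × 11/5 × 16 oz/lb × 28.35 g/oz ≈ 249 g
stewing beef: (1 lb + 15 oz = 1.9375 lb) × 11/5 × 16 oz/lb × 28.35 g/oz ≈ 1933 g
quinoa: (2 tbsp + 1 tsp = 7/3 tbsp) × 11/5 ÷ 16 tbsp/cup × 170 g/cup ≈ 55 g
couscous: 8 tbsp × 11/5 ÷ 16 tbsp/cup × 176 g/cup ≈ 194 g
diced tomatoes: (2 tbsp + 1 tsp = 7/3 tbsp) × 11/5 ÷ 16 tbsp/cup × 180 g/cup ≈ 58 g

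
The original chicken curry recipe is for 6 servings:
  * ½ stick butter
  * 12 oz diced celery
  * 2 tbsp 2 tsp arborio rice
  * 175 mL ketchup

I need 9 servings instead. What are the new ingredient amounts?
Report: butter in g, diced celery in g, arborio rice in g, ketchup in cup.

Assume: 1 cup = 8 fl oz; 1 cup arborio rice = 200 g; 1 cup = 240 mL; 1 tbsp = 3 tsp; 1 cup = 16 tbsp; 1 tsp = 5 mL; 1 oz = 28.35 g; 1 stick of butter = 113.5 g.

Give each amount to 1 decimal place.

Scaling factor: 9/6 = 3/2 = 1.5.
butter: 0.5 stick × 3/2 × 113.5 g/stick ≈ 85.1 g
diced celery: 12 oz × 3/2 × 28.35 g/oz = 510.3 g
arborio rice: (2 tbsp + 2 tsp = 8/3 tbsp) × 3/2 ÷ 16 tbsp/cup × 200 g/cup = 50.0 g
ketchup: 175 mL × 3/2 ÷ 240 mL/cup ≈ 1.1 cup

butter: 85.1 g; diced celery: 510.3 g; arborio rice: 50.0 g; ketchup: 1.1 cup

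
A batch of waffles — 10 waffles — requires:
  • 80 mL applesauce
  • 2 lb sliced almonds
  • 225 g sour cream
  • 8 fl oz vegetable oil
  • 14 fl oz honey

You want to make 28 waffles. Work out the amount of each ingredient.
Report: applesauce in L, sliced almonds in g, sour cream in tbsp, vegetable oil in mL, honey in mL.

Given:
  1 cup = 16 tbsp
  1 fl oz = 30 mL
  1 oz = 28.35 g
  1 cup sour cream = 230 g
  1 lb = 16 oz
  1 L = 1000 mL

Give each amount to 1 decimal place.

Scaling factor: 28/10 = 14/5 = 2.8.
applesauce: 80 mL × 14/5 ÷ 1000 mL/L ≈ 0.2 L
sliced almonds: 2 lb × 14/5 × 16 oz/lb × 28.35 g/oz ≈ 2540.2 g
sour cream: 225 g × 14/5 ÷ 230 g/cup × 16 tbsp/cup ≈ 43.8 tbsp
vegetable oil: 8 fl oz × 14/5 × 30 mL/fl oz = 672.0 mL
honey: 14 fl oz × 14/5 × 30 mL/fl oz = 1176.0 mL

applesauce: 0.2 L; sliced almonds: 2540.2 g; sour cream: 43.8 tbsp; vegetable oil: 672.0 mL; honey: 1176.0 mL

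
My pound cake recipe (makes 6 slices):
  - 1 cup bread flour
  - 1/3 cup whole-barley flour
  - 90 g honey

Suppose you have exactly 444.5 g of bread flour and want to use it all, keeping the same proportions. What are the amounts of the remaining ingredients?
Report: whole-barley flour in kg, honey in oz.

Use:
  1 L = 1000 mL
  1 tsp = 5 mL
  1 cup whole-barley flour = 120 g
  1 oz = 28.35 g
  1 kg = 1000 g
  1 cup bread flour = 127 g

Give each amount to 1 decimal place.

whole-barley flour: 0.1 kg; honey: 11.1 oz

The original recipe has 127 g of bread flour, so the scaling factor is 444.5 ÷ 127 = 7/2 = 3.5.
whole-barley flour: 1/3 cup × 7/2 × 120 g/cup ÷ 1000 g/kg ≈ 0.1 kg
honey: 90 g × 7/2 ÷ 28.35 g/oz ≈ 11.1 oz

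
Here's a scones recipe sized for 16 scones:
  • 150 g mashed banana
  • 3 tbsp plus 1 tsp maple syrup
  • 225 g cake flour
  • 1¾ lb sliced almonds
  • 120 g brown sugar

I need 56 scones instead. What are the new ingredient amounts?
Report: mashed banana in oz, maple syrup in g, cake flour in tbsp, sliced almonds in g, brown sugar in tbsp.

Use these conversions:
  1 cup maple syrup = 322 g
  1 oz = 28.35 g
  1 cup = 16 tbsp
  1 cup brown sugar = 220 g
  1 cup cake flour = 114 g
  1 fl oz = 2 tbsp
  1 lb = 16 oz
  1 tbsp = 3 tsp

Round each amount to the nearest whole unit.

Scaling factor: 56/16 = 7/2 = 3.5.
mashed banana: 150 g × 7/2 ÷ 28.35 g/oz ≈ 19 oz
maple syrup: (3 tbsp + 1 tsp = 10/3 tbsp) × 7/2 ÷ 16 tbsp/cup × 322 g/cup ≈ 235 g
cake flour: 225 g × 7/2 ÷ 114 g/cup × 16 tbsp/cup ≈ 111 tbsp
sliced almonds: 1.75 lb × 7/2 × 16 oz/lb × 28.35 g/oz ≈ 2778 g
brown sugar: 120 g × 7/2 ÷ 220 g/cup × 16 tbsp/cup ≈ 31 tbsp

mashed banana: 19 oz; maple syrup: 235 g; cake flour: 111 tbsp; sliced almonds: 2778 g; brown sugar: 31 tbsp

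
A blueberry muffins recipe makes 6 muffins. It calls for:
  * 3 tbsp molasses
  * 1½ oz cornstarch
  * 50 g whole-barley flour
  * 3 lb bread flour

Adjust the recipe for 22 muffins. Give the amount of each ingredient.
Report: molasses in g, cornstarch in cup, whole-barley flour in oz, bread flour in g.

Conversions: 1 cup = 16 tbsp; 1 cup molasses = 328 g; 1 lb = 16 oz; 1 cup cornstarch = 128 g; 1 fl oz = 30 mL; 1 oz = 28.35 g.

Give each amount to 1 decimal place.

Scaling factor: 22/6 = 11/3.
molasses: 3 tbsp × 11/3 ÷ 16 tbsp/cup × 328 g/cup = 225.5 g
cornstarch: 1.5 oz × 11/3 × 28.35 g/oz ÷ 128 g/cup ≈ 1.2 cup
whole-barley flour: 50 g × 11/3 ÷ 28.35 g/oz ≈ 6.5 oz
bread flour: 3 lb × 11/3 × 16 oz/lb × 28.35 g/oz = 4989.6 g

molasses: 225.5 g; cornstarch: 1.2 cup; whole-barley flour: 6.5 oz; bread flour: 4989.6 g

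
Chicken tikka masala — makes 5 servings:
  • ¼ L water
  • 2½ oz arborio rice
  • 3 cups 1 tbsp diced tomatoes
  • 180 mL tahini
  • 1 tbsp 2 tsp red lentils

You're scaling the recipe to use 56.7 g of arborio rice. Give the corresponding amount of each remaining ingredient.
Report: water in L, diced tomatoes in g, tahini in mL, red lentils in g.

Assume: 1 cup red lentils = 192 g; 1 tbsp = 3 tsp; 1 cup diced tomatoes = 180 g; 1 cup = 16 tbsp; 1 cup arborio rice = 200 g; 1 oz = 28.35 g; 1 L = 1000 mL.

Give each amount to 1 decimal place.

water: 0.2 L; diced tomatoes: 441.0 g; tahini: 144.0 mL; red lentils: 16.0 g

The original recipe has 70.875 g of arborio rice, so the scaling factor is 56.7 ÷ 70.875 = 4/5 = 0.8.
water: 0.25 L × 4/5 = 0.2 L
diced tomatoes: (3 cup + 1 tbsp = 3.0625 cup) × 4/5 × 180 g/cup = 441.0 g
tahini: 180 mL × 4/5 = 144.0 mL
red lentils: (1 tbsp + 2 tsp = 5/3 tbsp) × 4/5 ÷ 16 tbsp/cup × 192 g/cup = 16.0 g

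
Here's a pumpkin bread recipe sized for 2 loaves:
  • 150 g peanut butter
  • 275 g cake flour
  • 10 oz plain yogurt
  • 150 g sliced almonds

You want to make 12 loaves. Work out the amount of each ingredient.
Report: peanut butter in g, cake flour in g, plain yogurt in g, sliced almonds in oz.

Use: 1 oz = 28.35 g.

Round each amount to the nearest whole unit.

peanut butter: 900 g; cake flour: 1650 g; plain yogurt: 1701 g; sliced almonds: 32 oz

Scaling factor: 12/2 = 6.
peanut butter: 150 g × 6 = 900 g
cake flour: 275 g × 6 = 1650 g
plain yogurt: 10 oz × 6 × 28.35 g/oz = 1701 g
sliced almonds: 150 g × 6 ÷ 28.35 g/oz ≈ 32 oz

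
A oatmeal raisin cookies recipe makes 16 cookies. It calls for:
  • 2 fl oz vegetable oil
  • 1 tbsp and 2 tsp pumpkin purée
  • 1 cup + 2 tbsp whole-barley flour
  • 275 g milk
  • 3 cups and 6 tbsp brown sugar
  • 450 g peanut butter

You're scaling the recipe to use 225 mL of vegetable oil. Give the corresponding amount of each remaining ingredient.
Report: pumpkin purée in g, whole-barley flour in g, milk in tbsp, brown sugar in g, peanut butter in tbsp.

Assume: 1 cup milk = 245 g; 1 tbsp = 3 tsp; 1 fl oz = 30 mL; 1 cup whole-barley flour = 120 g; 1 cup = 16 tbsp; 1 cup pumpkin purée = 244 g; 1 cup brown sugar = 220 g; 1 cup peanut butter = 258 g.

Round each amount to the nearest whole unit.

pumpkin purée: 95 g; whole-barley flour: 506 g; milk: 67 tbsp; brown sugar: 2784 g; peanut butter: 105 tbsp

The original recipe has 60 mL of vegetable oil, so the scaling factor is 225 ÷ 60 = 15/4 = 3.75.
pumpkin purée: (1 tbsp + 2 tsp = 5/3 tbsp) × 15/4 ÷ 16 tbsp/cup × 244 g/cup ≈ 95 g
whole-barley flour: (1 cup + 2 tbsp = 1.125 cup) × 15/4 × 120 g/cup ≈ 506 g
milk: 275 g × 15/4 ÷ 245 g/cup × 16 tbsp/cup ≈ 67 tbsp
brown sugar: (3 cup + 6 tbsp = 3.375 cup) × 15/4 × 220 g/cup ≈ 2784 g
peanut butter: 450 g × 15/4 ÷ 258 g/cup × 16 tbsp/cup ≈ 105 tbsp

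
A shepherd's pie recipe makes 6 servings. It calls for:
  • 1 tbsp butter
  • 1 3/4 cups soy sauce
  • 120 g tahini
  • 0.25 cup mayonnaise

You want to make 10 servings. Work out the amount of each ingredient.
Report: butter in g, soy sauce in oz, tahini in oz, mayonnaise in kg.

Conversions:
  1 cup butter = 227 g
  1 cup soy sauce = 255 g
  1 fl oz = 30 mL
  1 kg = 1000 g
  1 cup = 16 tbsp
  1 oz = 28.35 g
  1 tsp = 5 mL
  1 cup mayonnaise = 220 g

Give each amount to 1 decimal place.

butter: 23.6 g; soy sauce: 26.2 oz; tahini: 7.1 oz; mayonnaise: 0.1 kg

Scaling factor: 10/6 = 5/3.
butter: 1 tbsp × 5/3 ÷ 16 tbsp/cup × 227 g/cup ≈ 23.6 g
soy sauce: 1.75 cup × 5/3 × 255 g/cup ÷ 28.35 g/oz ≈ 26.2 oz
tahini: 120 g × 5/3 ÷ 28.35 g/oz ≈ 7.1 oz
mayonnaise: 0.25 cup × 5/3 × 220 g/cup ÷ 1000 g/kg ≈ 0.1 kg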